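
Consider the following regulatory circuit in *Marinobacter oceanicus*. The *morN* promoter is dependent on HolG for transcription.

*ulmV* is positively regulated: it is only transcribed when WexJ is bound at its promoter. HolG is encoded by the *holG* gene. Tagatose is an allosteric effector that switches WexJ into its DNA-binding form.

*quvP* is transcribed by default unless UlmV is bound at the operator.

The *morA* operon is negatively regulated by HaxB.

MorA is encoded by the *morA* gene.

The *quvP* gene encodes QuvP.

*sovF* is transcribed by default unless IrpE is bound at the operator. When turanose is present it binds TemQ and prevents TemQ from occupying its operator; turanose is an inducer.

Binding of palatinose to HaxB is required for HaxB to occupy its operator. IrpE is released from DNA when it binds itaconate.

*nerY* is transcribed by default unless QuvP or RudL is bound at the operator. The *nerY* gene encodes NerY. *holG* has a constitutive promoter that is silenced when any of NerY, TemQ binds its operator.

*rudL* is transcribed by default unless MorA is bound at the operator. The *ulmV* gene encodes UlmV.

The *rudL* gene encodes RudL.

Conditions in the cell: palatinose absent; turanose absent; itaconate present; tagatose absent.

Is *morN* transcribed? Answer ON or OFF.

Tagatose is absent, so WexJ is inactive.
Required activator WexJ is absent, so *ulmV* is not transcribed.
So UlmV is not produced.
With no repressor bound, *quvP* is transcribed.
So QuvP is produced and active.
Palatinose is absent, so HaxB is inactive.
With no repressor bound, *morA* is transcribed.
So MorA is produced and active.
With repressor MorA bound, *rudL* is not transcribed.
So RudL is not produced.
With repressor QuvP bound, *nerY* is not transcribed.
So NerY is not produced.
Turanose is absent, so TemQ is active.
With repressor TemQ bound, *holG* is not transcribed.
So HolG is not produced.
Required activator HolG is absent, so *morN* is not transcribed.

OFF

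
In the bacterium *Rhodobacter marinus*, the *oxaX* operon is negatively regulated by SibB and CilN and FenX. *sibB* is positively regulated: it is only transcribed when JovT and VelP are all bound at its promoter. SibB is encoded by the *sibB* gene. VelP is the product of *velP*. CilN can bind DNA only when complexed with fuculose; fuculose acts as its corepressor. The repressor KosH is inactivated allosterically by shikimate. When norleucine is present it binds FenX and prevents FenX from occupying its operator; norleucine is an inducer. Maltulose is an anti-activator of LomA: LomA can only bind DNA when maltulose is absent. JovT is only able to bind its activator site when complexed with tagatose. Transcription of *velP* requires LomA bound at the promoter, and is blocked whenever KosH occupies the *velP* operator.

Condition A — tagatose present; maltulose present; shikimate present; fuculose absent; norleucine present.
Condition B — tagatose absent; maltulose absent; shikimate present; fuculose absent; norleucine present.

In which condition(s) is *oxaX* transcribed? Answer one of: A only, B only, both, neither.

both

Condition A:
Tagatose is present, so JovT is active.
Maltulose is present, so LomA is inactive.
Shikimate is present, so KosH is inactive.
Required activator LomA is absent, so *velP* is not transcribed.
So VelP is not produced.
Required activator VelP is absent, so *sibB* is not transcribed.
So SibB is not produced.
Fuculose is absent, so CilN is inactive.
Norleucine is present, so FenX is inactive.
With no repressor bound, *oxaX* is transcribed.
→ *oxaX* is ON in A.
Condition B:
Tagatose is absent, so JovT is inactive.
Maltulose is absent, so LomA is active.
Shikimate is present, so KosH is inactive.
No repressor is bound and LomA is active, so *velP* is transcribed.
So VelP is produced and active.
Required activator JovT is absent, so *sibB* is not transcribed.
So SibB is not produced.
Fuculose is absent, so CilN is inactive.
Norleucine is present, so FenX is inactive.
With no repressor bound, *oxaX* is transcribed.
→ *oxaX* is ON in B.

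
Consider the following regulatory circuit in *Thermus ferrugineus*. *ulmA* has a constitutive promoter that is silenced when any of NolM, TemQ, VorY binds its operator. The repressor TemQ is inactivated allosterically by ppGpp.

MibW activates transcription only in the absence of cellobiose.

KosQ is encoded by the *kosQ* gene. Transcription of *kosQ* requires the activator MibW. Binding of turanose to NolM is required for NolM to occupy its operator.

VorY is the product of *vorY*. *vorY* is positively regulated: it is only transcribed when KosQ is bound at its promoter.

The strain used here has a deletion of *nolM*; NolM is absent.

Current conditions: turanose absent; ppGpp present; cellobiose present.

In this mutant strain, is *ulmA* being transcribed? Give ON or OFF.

ON

NolM is non-functional in this strain, so it has no effect.
ppGpp is present, so TemQ is inactive.
Cellobiose is present, so MibW is inactive.
Required activator MibW is absent, so *kosQ* is not transcribed.
So KosQ is not produced.
Required activator KosQ is absent, so *vorY* is not transcribed.
So VorY is not produced.
With no repressor bound, *ulmA* is transcribed.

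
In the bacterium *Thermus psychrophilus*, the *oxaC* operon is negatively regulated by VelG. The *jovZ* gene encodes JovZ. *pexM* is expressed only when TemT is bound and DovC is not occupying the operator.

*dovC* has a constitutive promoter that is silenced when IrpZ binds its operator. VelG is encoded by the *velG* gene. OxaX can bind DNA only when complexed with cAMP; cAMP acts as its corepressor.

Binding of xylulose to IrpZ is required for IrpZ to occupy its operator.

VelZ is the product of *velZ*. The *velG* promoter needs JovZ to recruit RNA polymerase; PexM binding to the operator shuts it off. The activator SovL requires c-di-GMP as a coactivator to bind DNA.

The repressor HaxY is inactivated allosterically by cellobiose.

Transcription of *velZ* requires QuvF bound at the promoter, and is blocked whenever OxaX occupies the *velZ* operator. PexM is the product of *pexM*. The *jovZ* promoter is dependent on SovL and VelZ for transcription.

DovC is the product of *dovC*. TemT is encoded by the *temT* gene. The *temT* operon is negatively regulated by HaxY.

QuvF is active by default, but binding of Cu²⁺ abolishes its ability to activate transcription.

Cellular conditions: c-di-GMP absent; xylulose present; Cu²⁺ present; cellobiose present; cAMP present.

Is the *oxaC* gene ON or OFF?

Cellobiose is present, so HaxY is inactive.
With no repressor bound, *temT* is transcribed.
So TemT is produced and active.
Xylulose is present, so IrpZ is active.
With repressor IrpZ bound, *dovC* is not transcribed.
So DovC is not produced.
No repressor is bound and TemT is active, so *pexM* is transcribed.
So PexM is produced and active.
c-di-GMP is absent, so SovL is inactive.
Cu²⁺ is present, so QuvF is inactive.
cAMP is present, so OxaX is active.
With repressor OxaX bound, *velZ* is not transcribed.
So VelZ is not produced.
Required activator SovL is absent, so *jovZ* is not transcribed.
So JovZ is not produced.
With repressor PexM bound, *velG* is not transcribed.
So VelG is not produced.
With no repressor bound, *oxaC* is transcribed.

ON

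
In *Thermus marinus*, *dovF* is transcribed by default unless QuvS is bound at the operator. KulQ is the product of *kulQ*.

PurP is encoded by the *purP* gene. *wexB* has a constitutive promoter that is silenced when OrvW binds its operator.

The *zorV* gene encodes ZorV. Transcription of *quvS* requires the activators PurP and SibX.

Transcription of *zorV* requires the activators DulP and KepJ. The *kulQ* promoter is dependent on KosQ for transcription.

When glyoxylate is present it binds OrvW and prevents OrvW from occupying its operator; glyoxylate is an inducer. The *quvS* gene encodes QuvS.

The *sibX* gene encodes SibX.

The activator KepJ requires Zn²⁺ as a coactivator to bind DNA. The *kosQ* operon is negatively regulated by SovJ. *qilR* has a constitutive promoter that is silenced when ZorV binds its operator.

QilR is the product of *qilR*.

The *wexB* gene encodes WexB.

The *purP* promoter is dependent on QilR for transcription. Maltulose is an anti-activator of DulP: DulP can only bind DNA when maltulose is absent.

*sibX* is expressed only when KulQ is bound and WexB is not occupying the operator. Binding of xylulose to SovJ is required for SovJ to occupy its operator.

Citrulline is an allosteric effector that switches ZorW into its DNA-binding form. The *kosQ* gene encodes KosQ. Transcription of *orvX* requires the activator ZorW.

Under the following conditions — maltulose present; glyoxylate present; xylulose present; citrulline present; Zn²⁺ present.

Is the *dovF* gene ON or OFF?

Maltulose is present, so DulP is inactive.
Zn²⁺ is present, so KepJ is active.
Required activator DulP is absent, so *zorV* is not transcribed.
So ZorV is not produced.
With no repressor bound, *qilR* is transcribed.
So QilR is produced and active.
No repressor is bound and QilR is active, so *purP* is transcribed.
So PurP is produced and active.
Glyoxylate is present, so OrvW is inactive.
With no repressor bound, *wexB* is transcribed.
So WexB is produced and active.
Xylulose is present, so SovJ is active.
With repressor SovJ bound, *kosQ* is not transcribed.
So KosQ is not produced.
Required activator KosQ is absent, so *kulQ* is not transcribed.
So KulQ is not produced.
With repressor WexB bound, *sibX* is not transcribed.
So SibX is not produced.
Required activator SibX is absent, so *quvS* is not transcribed.
So QuvS is not produced.
With no repressor bound, *dovF* is transcribed.

ON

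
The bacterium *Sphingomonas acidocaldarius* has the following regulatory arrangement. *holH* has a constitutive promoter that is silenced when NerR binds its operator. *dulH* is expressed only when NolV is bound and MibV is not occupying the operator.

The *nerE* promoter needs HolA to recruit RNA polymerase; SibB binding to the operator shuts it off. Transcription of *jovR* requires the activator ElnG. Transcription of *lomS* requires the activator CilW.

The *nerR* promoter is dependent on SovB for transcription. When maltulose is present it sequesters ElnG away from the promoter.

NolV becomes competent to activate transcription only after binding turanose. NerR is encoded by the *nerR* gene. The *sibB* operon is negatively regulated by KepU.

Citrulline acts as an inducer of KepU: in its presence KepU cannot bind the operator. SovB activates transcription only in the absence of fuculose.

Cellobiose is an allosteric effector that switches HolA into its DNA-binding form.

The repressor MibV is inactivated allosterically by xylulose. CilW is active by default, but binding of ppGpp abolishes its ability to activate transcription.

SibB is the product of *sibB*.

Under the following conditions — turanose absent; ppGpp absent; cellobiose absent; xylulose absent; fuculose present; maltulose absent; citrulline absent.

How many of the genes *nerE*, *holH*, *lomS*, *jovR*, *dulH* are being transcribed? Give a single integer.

Cellobiose is absent, so HolA is inactive.
Citrulline is absent, so KepU is active.
With repressor KepU bound, *sibB* is not transcribed.
So SibB is not produced.
Required activator HolA is absent, so *nerE* is not transcribed.
→ *nerE* is OFF.
Fuculose is present, so SovB is inactive.
Required activator SovB is absent, so *nerR* is not transcribed.
So NerR is not produced.
With no repressor bound, *holH* is transcribed.
→ *holH* is ON.
ppGpp is absent, so CilW is active.
No repressor is bound and CilW is active, so *lomS* is transcribed.
→ *lomS* is ON.
Maltulose is absent, so ElnG is active.
No repressor is bound and ElnG is active, so *jovR* is transcribed.
→ *jovR* is ON.
Turanose is absent, so NolV is inactive.
Xylulose is absent, so MibV is active.
With repressor MibV bound, *dulH* is not transcribed.
→ *dulH* is OFF.
3 of the 5 genes are transcribed.

3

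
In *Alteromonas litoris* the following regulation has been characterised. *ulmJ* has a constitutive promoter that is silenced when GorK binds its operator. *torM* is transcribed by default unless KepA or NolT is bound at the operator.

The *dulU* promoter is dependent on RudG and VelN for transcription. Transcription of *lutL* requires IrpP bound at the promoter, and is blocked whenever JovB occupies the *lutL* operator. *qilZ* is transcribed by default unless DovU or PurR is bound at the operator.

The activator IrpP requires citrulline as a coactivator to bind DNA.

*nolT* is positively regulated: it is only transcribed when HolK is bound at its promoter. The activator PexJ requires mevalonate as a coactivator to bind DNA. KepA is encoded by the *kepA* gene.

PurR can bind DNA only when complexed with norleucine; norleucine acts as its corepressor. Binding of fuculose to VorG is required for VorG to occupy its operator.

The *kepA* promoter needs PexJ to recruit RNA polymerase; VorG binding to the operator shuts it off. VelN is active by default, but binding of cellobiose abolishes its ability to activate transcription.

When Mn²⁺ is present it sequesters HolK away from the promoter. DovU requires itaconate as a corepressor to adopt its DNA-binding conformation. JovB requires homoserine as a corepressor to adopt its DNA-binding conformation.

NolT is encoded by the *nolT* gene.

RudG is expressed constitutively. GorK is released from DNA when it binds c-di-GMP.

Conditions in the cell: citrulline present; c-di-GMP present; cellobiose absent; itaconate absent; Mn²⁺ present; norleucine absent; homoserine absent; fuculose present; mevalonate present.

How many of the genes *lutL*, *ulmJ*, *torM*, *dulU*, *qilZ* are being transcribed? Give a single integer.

5

Homoserine is absent, so JovB is inactive.
Citrulline is present, so IrpP is active.
No repressor is bound and IrpP is active, so *lutL* is transcribed.
→ *lutL* is ON.
c-di-GMP is present, so GorK is inactive.
With no repressor bound, *ulmJ* is transcribed.
→ *ulmJ* is ON.
Mevalonate is present, so PexJ is active.
Fuculose is present, so VorG is active.
With repressor VorG bound, *kepA* is not transcribed.
So KepA is not produced.
Mn²⁺ is present, so HolK is inactive.
Required activator HolK is absent, so *nolT* is not transcribed.
So NolT is not produced.
With no repressor bound, *torM* is transcribed.
→ *torM* is ON.
RudG is produced constitutively and is active.
Cellobiose is absent, so VelN is active.
No repressor is bound and RudG and VelN are active, so *dulU* is transcribed.
→ *dulU* is ON.
Itaconate is absent, so DovU is inactive.
Norleucine is absent, so PurR is inactive.
With no repressor bound, *qilZ* is transcribed.
→ *qilZ* is ON.
5 of the 5 genes are transcribed.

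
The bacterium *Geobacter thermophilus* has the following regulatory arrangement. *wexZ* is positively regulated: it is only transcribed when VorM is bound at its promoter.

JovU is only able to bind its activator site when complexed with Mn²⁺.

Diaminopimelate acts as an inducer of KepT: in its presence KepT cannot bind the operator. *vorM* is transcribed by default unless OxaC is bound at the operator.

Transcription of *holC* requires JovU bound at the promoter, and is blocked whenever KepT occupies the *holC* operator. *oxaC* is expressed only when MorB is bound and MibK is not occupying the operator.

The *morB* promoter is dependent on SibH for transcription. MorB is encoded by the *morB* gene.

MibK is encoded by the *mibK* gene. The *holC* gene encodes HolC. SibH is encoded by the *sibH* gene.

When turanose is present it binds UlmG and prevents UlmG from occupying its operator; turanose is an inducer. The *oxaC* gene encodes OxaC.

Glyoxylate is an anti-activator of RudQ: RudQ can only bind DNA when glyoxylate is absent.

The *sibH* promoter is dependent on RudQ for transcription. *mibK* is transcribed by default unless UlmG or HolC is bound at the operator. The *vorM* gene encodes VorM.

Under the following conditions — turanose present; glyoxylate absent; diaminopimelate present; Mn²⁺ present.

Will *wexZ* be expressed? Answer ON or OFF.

Glyoxylate is absent, so RudQ is active.
No repressor is bound and RudQ is active, so *sibH* is transcribed.
So SibH is produced and active.
No repressor is bound and SibH is active, so *morB* is transcribed.
So MorB is produced and active.
Turanose is present, so UlmG is inactive.
Mn²⁺ is present, so JovU is active.
Diaminopimelate is present, so KepT is inactive.
No repressor is bound and JovU is active, so *holC* is transcribed.
So HolC is produced and active.
With repressor HolC bound, *mibK* is not transcribed.
So MibK is not produced.
No repressor is bound and MorB is active, so *oxaC* is transcribed.
So OxaC is produced and active.
With repressor OxaC bound, *vorM* is not transcribed.
So VorM is not produced.
Required activator VorM is absent, so *wexZ* is not transcribed.

OFF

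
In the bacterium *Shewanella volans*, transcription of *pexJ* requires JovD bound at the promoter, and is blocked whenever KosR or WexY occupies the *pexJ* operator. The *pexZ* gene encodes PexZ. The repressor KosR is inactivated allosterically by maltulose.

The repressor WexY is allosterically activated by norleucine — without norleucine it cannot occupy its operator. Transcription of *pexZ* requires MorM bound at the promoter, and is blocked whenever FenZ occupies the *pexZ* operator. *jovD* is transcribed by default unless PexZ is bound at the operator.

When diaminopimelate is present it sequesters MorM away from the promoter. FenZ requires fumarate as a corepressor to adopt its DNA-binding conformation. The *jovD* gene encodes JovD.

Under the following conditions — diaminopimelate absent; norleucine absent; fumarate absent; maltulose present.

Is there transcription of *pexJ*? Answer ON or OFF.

Maltulose is present, so KosR is inactive.
Fumarate is absent, so FenZ is inactive.
Diaminopimelate is absent, so MorM is active.
No repressor is bound and MorM is active, so *pexZ* is transcribed.
So PexZ is produced and active.
With repressor PexZ bound, *jovD* is not transcribed.
So JovD is not produced.
Norleucine is absent, so WexY is inactive.
Required activator JovD is absent, so *pexJ* is not transcribed.

OFF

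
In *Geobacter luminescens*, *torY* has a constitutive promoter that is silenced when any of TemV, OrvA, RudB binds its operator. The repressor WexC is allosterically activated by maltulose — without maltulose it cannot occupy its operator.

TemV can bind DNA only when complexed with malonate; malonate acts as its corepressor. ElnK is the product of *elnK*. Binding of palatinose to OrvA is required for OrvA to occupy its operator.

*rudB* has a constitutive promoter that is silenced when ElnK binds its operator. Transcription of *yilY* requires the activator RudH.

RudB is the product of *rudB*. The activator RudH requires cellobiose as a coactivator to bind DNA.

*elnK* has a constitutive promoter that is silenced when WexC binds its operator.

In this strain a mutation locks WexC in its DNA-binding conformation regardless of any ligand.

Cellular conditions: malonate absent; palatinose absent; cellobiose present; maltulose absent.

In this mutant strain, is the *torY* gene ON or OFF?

Malonate is absent, so TemV is inactive.
Palatinose is absent, so OrvA is inactive.
WexC is constitutively active in this strain.
With repressor WexC bound, *elnK* is not transcribed.
So ElnK is not produced.
With no repressor bound, *rudB* is transcribed.
So RudB is produced and active.
With repressor RudB bound, *torY* is not transcribed.

OFF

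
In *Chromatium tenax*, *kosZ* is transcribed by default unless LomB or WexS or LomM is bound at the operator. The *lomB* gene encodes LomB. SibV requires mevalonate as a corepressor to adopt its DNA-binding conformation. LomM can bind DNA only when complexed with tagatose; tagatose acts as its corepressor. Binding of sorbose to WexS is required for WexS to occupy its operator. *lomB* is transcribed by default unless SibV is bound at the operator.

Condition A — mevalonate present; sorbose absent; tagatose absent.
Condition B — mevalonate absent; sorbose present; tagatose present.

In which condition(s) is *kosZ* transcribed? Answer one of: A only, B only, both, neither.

A only

Condition A:
Mevalonate is present, so SibV is active.
With repressor SibV bound, *lomB* is not transcribed.
So LomB is not produced.
Sorbose is absent, so WexS is inactive.
Tagatose is absent, so LomM is inactive.
With no repressor bound, *kosZ* is transcribed.
→ *kosZ* is ON in A.
Condition B:
Mevalonate is absent, so SibV is inactive.
With no repressor bound, *lomB* is transcribed.
So LomB is produced and active.
Sorbose is present, so WexS is active.
Tagatose is present, so LomM is active.
With repressor LomB bound, *kosZ* is not transcribed.
→ *kosZ* is OFF in B.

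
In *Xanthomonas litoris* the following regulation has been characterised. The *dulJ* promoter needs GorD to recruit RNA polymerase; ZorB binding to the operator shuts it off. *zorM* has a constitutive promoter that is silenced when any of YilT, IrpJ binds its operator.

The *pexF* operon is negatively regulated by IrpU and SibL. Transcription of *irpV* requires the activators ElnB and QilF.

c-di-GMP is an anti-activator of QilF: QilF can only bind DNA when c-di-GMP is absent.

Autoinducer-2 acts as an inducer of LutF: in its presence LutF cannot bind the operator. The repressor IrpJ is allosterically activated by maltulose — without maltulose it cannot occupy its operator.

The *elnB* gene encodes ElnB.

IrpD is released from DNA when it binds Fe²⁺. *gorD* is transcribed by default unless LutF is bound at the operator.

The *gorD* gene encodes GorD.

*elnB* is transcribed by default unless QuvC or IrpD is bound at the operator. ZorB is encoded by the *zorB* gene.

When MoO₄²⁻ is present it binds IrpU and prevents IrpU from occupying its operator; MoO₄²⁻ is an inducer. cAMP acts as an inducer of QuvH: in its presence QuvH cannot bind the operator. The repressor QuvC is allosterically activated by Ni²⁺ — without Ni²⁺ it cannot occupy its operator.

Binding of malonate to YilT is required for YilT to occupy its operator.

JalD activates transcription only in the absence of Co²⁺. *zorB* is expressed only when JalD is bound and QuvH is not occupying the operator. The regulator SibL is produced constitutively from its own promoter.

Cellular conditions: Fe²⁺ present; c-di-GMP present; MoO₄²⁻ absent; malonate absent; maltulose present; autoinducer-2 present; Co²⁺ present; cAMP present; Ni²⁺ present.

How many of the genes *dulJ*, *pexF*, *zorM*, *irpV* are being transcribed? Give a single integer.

Autoinducer-2 is present, so LutF is inactive.
With no repressor bound, *gorD* is transcribed.
So GorD is produced and active.
cAMP is present, so QuvH is inactive.
Co²⁺ is present, so JalD is inactive.
Required activator JalD is absent, so *zorB* is not transcribed.
So ZorB is not produced.
No repressor is bound and GorD is active, so *dulJ* is transcribed.
→ *dulJ* is ON.
MoO₄²⁻ is absent, so IrpU is active.
SibL is produced constitutively and is active.
With repressor IrpU bound, *pexF* is not transcribed.
→ *pexF* is OFF.
Malonate is absent, so YilT is inactive.
Maltulose is present, so IrpJ is active.
With repressor IrpJ bound, *zorM* is not transcribed.
→ *zorM* is OFF.
Ni²⁺ is present, so QuvC is active.
Fe²⁺ is present, so IrpD is inactive.
With repressor QuvC bound, *elnB* is not transcribed.
So ElnB is not produced.
c-di-GMP is present, so QilF is inactive.
Required activator ElnB is absent, so *irpV* is not transcribed.
→ *irpV* is OFF.
1 of the 4 genes is transcribed.

1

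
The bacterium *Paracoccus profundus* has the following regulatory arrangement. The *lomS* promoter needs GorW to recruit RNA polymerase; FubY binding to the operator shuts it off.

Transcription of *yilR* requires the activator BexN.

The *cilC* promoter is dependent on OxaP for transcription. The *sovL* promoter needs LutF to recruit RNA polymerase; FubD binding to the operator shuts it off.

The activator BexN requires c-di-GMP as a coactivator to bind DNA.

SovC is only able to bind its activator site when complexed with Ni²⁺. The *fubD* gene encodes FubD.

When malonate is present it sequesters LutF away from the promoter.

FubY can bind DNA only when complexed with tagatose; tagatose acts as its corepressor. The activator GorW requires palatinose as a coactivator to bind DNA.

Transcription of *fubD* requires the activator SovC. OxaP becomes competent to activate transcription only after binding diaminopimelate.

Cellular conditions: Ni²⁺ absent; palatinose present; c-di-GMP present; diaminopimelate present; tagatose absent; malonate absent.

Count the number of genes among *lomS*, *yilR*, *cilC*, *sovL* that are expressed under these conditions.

Palatinose is present, so GorW is active.
Tagatose is absent, so FubY is inactive.
No repressor is bound and GorW is active, so *lomS* is transcribed.
→ *lomS* is ON.
c-di-GMP is present, so BexN is active.
No repressor is bound and BexN is active, so *yilR* is transcribed.
→ *yilR* is ON.
Diaminopimelate is present, so OxaP is active.
No repressor is bound and OxaP is active, so *cilC* is transcribed.
→ *cilC* is ON.
Malonate is absent, so LutF is active.
Ni²⁺ is absent, so SovC is inactive.
Required activator SovC is absent, so *fubD* is not transcribed.
So FubD is not produced.
No repressor is bound and LutF is active, so *sovL* is transcribed.
→ *sovL* is ON.
4 of the 4 genes are transcribed.

4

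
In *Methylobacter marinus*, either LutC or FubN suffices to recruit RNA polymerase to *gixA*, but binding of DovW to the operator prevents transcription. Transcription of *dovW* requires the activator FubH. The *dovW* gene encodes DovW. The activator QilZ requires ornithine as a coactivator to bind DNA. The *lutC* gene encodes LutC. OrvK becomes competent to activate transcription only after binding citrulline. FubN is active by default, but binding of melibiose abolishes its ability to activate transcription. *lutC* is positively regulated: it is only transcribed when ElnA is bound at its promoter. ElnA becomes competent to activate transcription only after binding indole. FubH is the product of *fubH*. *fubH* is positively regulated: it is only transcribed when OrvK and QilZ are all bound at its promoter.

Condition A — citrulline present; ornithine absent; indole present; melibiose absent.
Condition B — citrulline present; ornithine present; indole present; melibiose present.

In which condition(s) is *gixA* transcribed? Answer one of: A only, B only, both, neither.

Condition A:
Citrulline is present, so OrvK is active.
Ornithine is absent, so QilZ is inactive.
Required activator QilZ is absent, so *fubH* is not transcribed.
So FubH is not produced.
Required activator FubH is absent, so *dovW* is not transcribed.
So DovW is not produced.
Indole is present, so ElnA is active.
No repressor is bound and ElnA is active, so *lutC* is transcribed.
So LutC is produced and active.
Melibiose is absent, so FubN is active.
Activator LutC is present, so *gixA* is transcribed.
→ *gixA* is ON in A.
Condition B:
Citrulline is present, so OrvK is active.
Ornithine is present, so QilZ is active.
No repressor is bound and OrvK and QilZ are active, so *fubH* is transcribed.
So FubH is produced and active.
No repressor is bound and FubH is active, so *dovW* is transcribed.
So DovW is produced and active.
Indole is present, so ElnA is active.
No repressor is bound and ElnA is active, so *lutC* is transcribed.
So LutC is produced and active.
Melibiose is present, so FubN is inactive.
With repressor DovW bound, *gixA* is not transcribed.
→ *gixA* is OFF in B.

A only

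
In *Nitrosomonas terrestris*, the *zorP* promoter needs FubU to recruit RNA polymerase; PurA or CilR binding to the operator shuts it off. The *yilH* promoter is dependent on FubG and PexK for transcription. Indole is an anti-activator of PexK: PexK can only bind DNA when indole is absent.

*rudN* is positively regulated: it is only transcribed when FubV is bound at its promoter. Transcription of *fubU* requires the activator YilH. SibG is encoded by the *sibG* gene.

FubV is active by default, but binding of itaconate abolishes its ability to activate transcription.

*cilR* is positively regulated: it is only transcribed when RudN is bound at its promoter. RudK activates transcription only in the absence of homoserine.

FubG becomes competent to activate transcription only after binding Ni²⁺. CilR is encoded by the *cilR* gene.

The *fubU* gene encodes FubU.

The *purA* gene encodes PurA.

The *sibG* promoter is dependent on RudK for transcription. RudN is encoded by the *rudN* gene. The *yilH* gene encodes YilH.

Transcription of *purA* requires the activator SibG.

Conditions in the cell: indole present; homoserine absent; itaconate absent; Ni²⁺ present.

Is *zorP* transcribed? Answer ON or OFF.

Homoserine is absent, so RudK is active.
No repressor is bound and RudK is active, so *sibG* is transcribed.
So SibG is produced and active.
No repressor is bound and SibG is active, so *purA* is transcribed.
So PurA is produced and active.
Ni²⁺ is present, so FubG is active.
Indole is present, so PexK is inactive.
Required activator PexK is absent, so *yilH* is not transcribed.
So YilH is not produced.
Required activator YilH is absent, so *fubU* is not transcribed.
So FubU is not produced.
Itaconate is absent, so FubV is active.
No repressor is bound and FubV is active, so *rudN* is transcribed.
So RudN is produced and active.
No repressor is bound and RudN is active, so *cilR* is transcribed.
So CilR is produced and active.
With repressor PurA bound, *zorP* is not transcribed.

OFF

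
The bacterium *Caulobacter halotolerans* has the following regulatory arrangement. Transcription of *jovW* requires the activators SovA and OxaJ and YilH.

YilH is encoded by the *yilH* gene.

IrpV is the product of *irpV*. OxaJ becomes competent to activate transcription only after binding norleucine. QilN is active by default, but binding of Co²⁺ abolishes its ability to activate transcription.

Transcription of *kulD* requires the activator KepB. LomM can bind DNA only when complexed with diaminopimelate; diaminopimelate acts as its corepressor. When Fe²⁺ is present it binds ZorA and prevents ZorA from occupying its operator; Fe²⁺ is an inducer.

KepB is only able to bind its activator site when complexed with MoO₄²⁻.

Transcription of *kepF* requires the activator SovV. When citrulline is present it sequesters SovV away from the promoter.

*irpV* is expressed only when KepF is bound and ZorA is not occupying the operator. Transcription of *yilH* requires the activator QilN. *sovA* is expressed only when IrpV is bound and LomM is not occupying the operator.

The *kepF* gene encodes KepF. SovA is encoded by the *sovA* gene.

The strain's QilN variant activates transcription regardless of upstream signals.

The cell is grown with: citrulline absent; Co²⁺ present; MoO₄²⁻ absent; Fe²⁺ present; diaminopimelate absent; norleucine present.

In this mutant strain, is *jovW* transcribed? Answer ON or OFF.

ON

Fe²⁺ is present, so ZorA is inactive.
Citrulline is absent, so SovV is active.
No repressor is bound and SovV is active, so *kepF* is transcribed.
So KepF is produced and active.
No repressor is bound and KepF is active, so *irpV* is transcribed.
So IrpV is produced and active.
Diaminopimelate is absent, so LomM is inactive.
No repressor is bound and IrpV is active, so *sovA* is transcribed.
So SovA is produced and active.
Norleucine is present, so OxaJ is active.
QilN is constitutively active in this strain.
No repressor is bound and QilN is active, so *yilH* is transcribed.
So YilH is produced and active.
No repressor is bound and SovA and OxaJ and YilH are active, so *jovW* is transcribed.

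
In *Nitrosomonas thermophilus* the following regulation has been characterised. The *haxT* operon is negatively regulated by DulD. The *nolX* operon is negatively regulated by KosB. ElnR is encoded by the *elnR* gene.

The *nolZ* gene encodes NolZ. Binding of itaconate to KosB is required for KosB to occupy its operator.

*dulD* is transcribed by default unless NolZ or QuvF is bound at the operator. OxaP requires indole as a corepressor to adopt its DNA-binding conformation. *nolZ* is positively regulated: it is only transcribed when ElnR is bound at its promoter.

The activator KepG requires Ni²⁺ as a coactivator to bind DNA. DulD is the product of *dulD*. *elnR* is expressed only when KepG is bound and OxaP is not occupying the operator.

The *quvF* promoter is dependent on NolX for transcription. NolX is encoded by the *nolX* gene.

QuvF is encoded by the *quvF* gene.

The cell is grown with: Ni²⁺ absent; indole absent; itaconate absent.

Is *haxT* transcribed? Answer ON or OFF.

Indole is absent, so OxaP is inactive.
Ni²⁺ is absent, so KepG is inactive.
Required activator KepG is absent, so *elnR* is not transcribed.
So ElnR is not produced.
Required activator ElnR is absent, so *nolZ* is not transcribed.
So NolZ is not produced.
Itaconate is absent, so KosB is inactive.
With no repressor bound, *nolX* is transcribed.
So NolX is produced and active.
No repressor is bound and NolX is active, so *quvF* is transcribed.
So QuvF is produced and active.
With repressor QuvF bound, *dulD* is not transcribed.
So DulD is not produced.
With no repressor bound, *haxT* is transcribed.

ON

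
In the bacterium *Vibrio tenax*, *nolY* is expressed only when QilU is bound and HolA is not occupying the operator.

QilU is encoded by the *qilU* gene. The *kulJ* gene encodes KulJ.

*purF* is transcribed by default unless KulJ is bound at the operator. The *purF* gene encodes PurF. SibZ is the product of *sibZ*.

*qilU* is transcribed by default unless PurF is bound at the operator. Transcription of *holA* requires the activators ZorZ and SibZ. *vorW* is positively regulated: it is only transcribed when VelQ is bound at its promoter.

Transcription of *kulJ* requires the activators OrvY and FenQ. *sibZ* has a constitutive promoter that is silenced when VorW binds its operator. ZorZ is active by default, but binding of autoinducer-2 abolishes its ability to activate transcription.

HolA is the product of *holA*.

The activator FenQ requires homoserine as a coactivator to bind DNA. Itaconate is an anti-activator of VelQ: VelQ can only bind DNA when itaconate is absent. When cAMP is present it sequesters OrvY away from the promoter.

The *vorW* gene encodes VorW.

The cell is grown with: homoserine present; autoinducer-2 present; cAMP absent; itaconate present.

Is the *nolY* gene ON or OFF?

cAMP is absent, so OrvY is active.
Homoserine is present, so FenQ is active.
No repressor is bound and OrvY and FenQ are active, so *kulJ* is transcribed.
So KulJ is produced and active.
With repressor KulJ bound, *purF* is not transcribed.
So PurF is not produced.
With no repressor bound, *qilU* is transcribed.
So QilU is produced and active.
Autoinducer-2 is present, so ZorZ is inactive.
Itaconate is present, so VelQ is inactive.
Required activator VelQ is absent, so *vorW* is not transcribed.
So VorW is not produced.
With no repressor bound, *sibZ* is transcribed.
So SibZ is produced and active.
Required activator ZorZ is absent, so *holA* is not transcribed.
So HolA is not produced.
No repressor is bound and QilU is active, so *nolY* is transcribed.

ON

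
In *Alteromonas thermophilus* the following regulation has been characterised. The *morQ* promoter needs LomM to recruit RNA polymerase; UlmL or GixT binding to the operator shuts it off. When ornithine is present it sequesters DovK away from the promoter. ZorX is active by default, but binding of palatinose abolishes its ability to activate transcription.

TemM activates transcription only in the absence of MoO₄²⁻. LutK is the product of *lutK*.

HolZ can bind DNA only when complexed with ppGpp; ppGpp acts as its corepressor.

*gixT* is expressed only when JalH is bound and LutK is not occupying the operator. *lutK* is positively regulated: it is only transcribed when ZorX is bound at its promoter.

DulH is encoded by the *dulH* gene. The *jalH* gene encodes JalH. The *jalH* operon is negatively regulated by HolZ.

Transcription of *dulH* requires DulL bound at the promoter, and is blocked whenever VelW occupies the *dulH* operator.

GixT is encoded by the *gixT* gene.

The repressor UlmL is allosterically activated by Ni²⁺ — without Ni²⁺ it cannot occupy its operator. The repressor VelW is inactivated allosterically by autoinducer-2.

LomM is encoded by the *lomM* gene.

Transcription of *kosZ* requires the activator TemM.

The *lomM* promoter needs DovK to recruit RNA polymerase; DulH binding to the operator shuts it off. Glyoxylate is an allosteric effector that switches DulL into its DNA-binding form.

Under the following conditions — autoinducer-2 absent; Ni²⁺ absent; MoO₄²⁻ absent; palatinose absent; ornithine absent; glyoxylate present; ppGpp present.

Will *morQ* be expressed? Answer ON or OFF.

ON

Ni²⁺ is absent, so UlmL is inactive.
Palatinose is absent, so ZorX is active.
No repressor is bound and ZorX is active, so *lutK* is transcribed.
So LutK is produced and active.
ppGpp is present, so HolZ is active.
With repressor HolZ bound, *jalH* is not transcribed.
So JalH is not produced.
With repressor LutK bound, *gixT* is not transcribed.
So GixT is not produced.
Ornithine is absent, so DovK is active.
Autoinducer-2 is absent, so VelW is active.
Glyoxylate is present, so DulL is active.
With repressor VelW bound, *dulH* is not transcribed.
So DulH is not produced.
No repressor is bound and DovK is active, so *lomM* is transcribed.
So LomM is produced and active.
No repressor is bound and LomM is active, so *morQ* is transcribed.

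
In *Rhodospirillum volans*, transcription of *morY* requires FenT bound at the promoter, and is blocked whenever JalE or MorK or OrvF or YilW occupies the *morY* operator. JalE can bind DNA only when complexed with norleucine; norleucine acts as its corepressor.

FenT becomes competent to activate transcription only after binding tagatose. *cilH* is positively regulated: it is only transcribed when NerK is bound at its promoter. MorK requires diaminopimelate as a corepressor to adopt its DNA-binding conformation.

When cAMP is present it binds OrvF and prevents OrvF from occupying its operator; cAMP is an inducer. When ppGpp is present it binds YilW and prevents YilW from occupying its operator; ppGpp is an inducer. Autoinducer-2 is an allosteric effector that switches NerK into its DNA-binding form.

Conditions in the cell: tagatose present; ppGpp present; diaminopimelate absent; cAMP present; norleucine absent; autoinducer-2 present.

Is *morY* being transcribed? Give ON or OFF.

ON

Tagatose is present, so FenT is active.
Norleucine is absent, so JalE is inactive.
Diaminopimelate is absent, so MorK is inactive.
cAMP is present, so OrvF is inactive.
ppGpp is present, so YilW is inactive.
No repressor is bound and FenT is active, so *morY* is transcribed.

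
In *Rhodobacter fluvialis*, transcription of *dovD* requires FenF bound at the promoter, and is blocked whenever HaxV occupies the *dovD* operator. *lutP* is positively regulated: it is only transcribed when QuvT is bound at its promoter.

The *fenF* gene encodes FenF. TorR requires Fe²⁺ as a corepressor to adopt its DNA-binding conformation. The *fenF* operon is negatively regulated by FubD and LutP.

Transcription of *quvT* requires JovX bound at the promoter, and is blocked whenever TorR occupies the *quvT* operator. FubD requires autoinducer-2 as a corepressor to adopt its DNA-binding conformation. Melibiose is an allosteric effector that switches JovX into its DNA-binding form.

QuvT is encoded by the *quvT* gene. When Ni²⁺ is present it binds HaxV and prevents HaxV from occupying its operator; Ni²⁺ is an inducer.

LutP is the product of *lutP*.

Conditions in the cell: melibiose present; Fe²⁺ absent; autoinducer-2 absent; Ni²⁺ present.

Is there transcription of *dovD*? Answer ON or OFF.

Autoinducer-2 is absent, so FubD is inactive.
Melibiose is present, so JovX is active.
Fe²⁺ is absent, so TorR is inactive.
No repressor is bound and JovX is active, so *quvT* is transcribed.
So QuvT is produced and active.
No repressor is bound and QuvT is active, so *lutP* is transcribed.
So LutP is produced and active.
With repressor LutP bound, *fenF* is not transcribed.
So FenF is not produced.
Ni²⁺ is present, so HaxV is inactive.
Required activator FenF is absent, so *dovD* is not transcribed.

OFF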